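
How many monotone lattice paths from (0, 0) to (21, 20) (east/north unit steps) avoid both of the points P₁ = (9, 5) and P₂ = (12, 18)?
Number of paths = 229630983725

Inclusion–exclusion. Total paths: C(41, 21) = 269128937220. Through P₁: C(14, 9)·C(27, 12) = 34802487720. Through P₂: C(30, 12)·C(11, 9) = 4757127375. Since P₁ is strictly southwest of P₂, a monotone path through both must visit P₁ then P₂; paths through both = C(14, 9)·C(16, 3)·C(11, 9) = 61661600. Avoid both = 269128937220 − 34802487720 − 4757127375 + 61661600 = 229630983725.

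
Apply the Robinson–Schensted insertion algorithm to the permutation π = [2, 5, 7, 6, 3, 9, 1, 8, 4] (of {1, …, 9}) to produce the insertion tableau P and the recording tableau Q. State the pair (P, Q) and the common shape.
P = [1, 3, 4, 8] / [2, 6] / [5, 9] / [7];  Q = [1, 2, 3, 6] / [4, 8] / [5, 9] / [7];  common shape = (4, 2, 2, 1)

Row-insert the values π_1, π_2, … into P one at a time, bumping the leftmost entry strictly greater than the inserted value down to the next row. The recording tableau Q records, in position (i, j), the step at which that cell was added to P.
  Insert 2 (step 1): P = [2];  Q = [1]
  Insert 5 (step 2): P = [2, 5];  Q = [1, 2]
  Insert 7 (step 3): P = [2, 5, 7];  Q = [1, 2, 3]
  Insert 6 (step 4): P = [2, 5, 6] / [7];  Q = [1, 2, 3] / [4]
  Insert 3 (step 5): P = [2, 3, 6] / [5] / [7];  Q = [1, 2, 3] / [4] / [5]
  Insert 9 (step 6): P = [2, 3, 6, 9] / [5] / [7];  Q = [1, 2, 3, 6] / [4] / [5]
  Insert 1 (step 7): P = [1, 3, 6, 9] / [2] / [5] / [7];  Q = [1, 2, 3, 6] / [4] / [5] / [7]
  Insert 8 (step 8): P = [1, 3, 6, 8] / [2, 9] / [5] / [7];  Q = [1, 2, 3, 6] / [4, 8] / [5] / [7]
  Insert 4 (step 9): P = [1, 3, 4, 8] / [2, 6] / [5, 9] / [7];  Q = [1, 2, 3, 6] / [4, 8] / [5, 9] / [7]
Final shape: (4, 2, 2, 1).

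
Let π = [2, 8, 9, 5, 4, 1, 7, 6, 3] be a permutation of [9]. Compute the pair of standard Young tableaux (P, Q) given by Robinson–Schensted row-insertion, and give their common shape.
P = [1, 3, 6] / [2, 4] / [5, 7] / [8, 9];  Q = [1, 2, 3] / [4, 7] / [5, 8] / [6, 9];  common shape = (3, 2, 2, 2)

Row-insert the values π_1, π_2, … into P one at a time, bumping the leftmost entry strictly greater than the inserted value down to the next row. The recording tableau Q records, in position (i, j), the step at which that cell was added to P.
  Insert 2 (step 1): P = [2];  Q = [1]
  Insert 8 (step 2): P = [2, 8];  Q = [1, 2]
  Insert 9 (step 3): P = [2, 8, 9];  Q = [1, 2, 3]
  Insert 5 (step 4): P = [2, 5, 9] / [8];  Q = [1, 2, 3] / [4]
  Insert 4 (step 5): P = [2, 4, 9] / [5] / [8];  Q = [1, 2, 3] / [4] / [5]
  Insert 1 (step 6): P = [1, 4, 9] / [2] / [5] / [8];  Q = [1, 2, 3] / [4] / [5] / [6]
  Insert 7 (step 7): P = [1, 4, 7] / [2, 9] / [5] / [8];  Q = [1, 2, 3] / [4, 7] / [5] / [6]
  Insert 6 (step 8): P = [1, 4, 6] / [2, 7] / [5, 9] / [8];  Q = [1, 2, 3] / [4, 7] / [5, 8] / [6]
  Insert 3 (step 9): P = [1, 3, 6] / [2, 4] / [5, 7] / [8, 9];  Q = [1, 2, 3] / [4, 7] / [5, 8] / [6, 9]
Final shape: (3, 2, 2, 2).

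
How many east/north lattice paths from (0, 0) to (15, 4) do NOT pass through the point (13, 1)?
Number of paths = 3736

Total paths from (0, 0) to (15, 4): C(19, 15) = 3876. Paths through (13, 1): (paths (0, 0) → (13, 1)) × (paths (13, 1) → (15, 4)) = C(14, 13) · C(5, 2) = 14 · 10 = 140. Avoidance count = 3876 − 140 = 3736.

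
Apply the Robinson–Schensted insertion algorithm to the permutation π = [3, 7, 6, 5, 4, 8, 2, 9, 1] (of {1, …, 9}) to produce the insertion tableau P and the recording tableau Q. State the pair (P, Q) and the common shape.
P = [1, 4, 8, 9] / [2] / [3] / [5] / [6] / [7];  Q = [1, 2, 6, 8] / [3] / [4] / [5] / [7] / [9];  common shape = (4, 1, 1, 1, 1, 1)

Row-insert the values π_1, π_2, … into P one at a time, bumping the leftmost entry strictly greater than the inserted value down to the next row. The recording tableau Q records, in position (i, j), the step at which that cell was added to P.
  Insert 3 (step 1): P = [3];  Q = [1]
  Insert 7 (step 2): P = [3, 7];  Q = [1, 2]
  Insert 6 (step 3): P = [3, 6] / [7];  Q = [1, 2] / [3]
  Insert 5 (step 4): P = [3, 5] / [6] / [7];  Q = [1, 2] / [3] / [4]
  Insert 4 (step 5): P = [3, 4] / [5] / [6] / [7];  Q = [1, 2] / [3] / [4] / [5]
  Insert 8 (step 6): P = [3, 4, 8] / [5] / [6] / [7];  Q = [1, 2, 6] / [3] / [4] / [5]
  Insert 2 (step 7): P = [2, 4, 8] / [3] / [5] / [6] / [7];  Q = [1, 2, 6] / [3] / [4] / [5] / [7]
  Insert 9 (step 8): P = [2, 4, 8, 9] / [3] / [5] / [6] / [7];  Q = [1, 2, 6, 8] / [3] / [4] / [5] / [7]
  Insert 1 (step 9): P = [1, 4, 8, 9] / [2] / [3] / [5] / [6] / [7];  Q = [1, 2, 6, 8] / [3] / [4] / [5] / [7] / [9]
Final shape: (4, 1, 1, 1, 1, 1).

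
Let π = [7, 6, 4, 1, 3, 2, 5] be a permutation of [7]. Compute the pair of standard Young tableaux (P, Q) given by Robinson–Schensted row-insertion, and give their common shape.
P = [1, 2, 5] / [3] / [4] / [6] / [7];  Q = [1, 5, 7] / [2] / [3] / [4] / [6];  common shape = (3, 1, 1, 1, 1)

Row-insert the values π_1, π_2, … into P one at a time, bumping the leftmost entry strictly greater than the inserted value down to the next row. The recording tableau Q records, in position (i, j), the step at which that cell was added to P.
  Insert 7 (step 1): P = [7];  Q = [1]
  Insert 6 (step 2): P = [6] / [7];  Q = [1] / [2]
  Insert 4 (step 3): P = [4] / [6] / [7];  Q = [1] / [2] / [3]
  Insert 1 (step 4): P = [1] / [4] / [6] / [7];  Q = [1] / [2] / [3] / [4]
  Insert 3 (step 5): P = [1, 3] / [4] / [6] / [7];  Q = [1, 5] / [2] / [3] / [4]
  Insert 2 (step 6): P = [1, 2] / [3] / [4] / [6] / [7];  Q = [1, 5] / [2] / [3] / [4] / [6]
  Insert 5 (step 7): P = [1, 2, 5] / [3] / [4] / [6] / [7];  Q = [1, 5, 7] / [2] / [3] / [4] / [6]
Final shape: (3, 1, 1, 1, 1).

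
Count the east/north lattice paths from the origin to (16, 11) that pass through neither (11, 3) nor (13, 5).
Number of paths = 12033171

Inclusion–exclusion. Total paths: C(27, 16) = 13037895. Through P₁: C(14, 11)·C(13, 5) = 468468. Through P₂: C(18, 13)·C(9, 3) = 719712. Since P₁ is strictly southwest of P₂, a monotone path through both must visit P₁ then P₂; paths through both = C(14, 11)·C(4, 2)·C(9, 3) = 183456. Avoid both = 13037895 − 468468 − 719712 + 183456 = 12033171.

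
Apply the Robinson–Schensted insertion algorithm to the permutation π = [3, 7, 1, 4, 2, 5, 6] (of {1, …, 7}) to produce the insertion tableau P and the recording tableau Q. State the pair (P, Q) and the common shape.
P = [1, 2, 5, 6] / [3, 4] / [7];  Q = [1, 2, 6, 7] / [3, 4] / [5];  common shape = (4, 2, 1)

Row-insert the values π_1, π_2, … into P one at a time, bumping the leftmost entry strictly greater than the inserted value down to the next row. The recording tableau Q records, in position (i, j), the step at which that cell was added to P.
  Insert 3 (step 1): P = [3];  Q = [1]
  Insert 7 (step 2): P = [3, 7];  Q = [1, 2]
  Insert 1 (step 3): P = [1, 7] / [3];  Q = [1, 2] / [3]
  Insert 4 (step 4): P = [1, 4] / [3, 7];  Q = [1, 2] / [3, 4]
  Insert 2 (step 5): P = [1, 2] / [3, 4] / [7];  Q = [1, 2] / [3, 4] / [5]
  Insert 5 (step 6): P = [1, 2, 5] / [3, 4] / [7];  Q = [1, 2, 6] / [3, 4] / [5]
  Insert 6 (step 7): P = [1, 2, 5, 6] / [3, 4] / [7];  Q = [1, 2, 6, 7] / [3, 4] / [5]
Final shape: (4, 2, 1).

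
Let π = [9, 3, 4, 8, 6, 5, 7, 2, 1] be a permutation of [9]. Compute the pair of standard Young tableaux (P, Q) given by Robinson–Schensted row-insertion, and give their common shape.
P = [1, 4, 5, 7] / [2] / [3] / [6] / [8] / [9];  Q = [1, 3, 4, 7] / [2] / [5] / [6] / [8] / [9];  common shape = (4, 1, 1, 1, 1, 1)

Row-insert the values π_1, π_2, … into P one at a time, bumping the leftmost entry strictly greater than the inserted value down to the next row. The recording tableau Q records, in position (i, j), the step at which that cell was added to P.
  Insert 9 (step 1): P = [9];  Q = [1]
  Insert 3 (step 2): P = [3] / [9];  Q = [1] / [2]
  Insert 4 (step 3): P = [3, 4] / [9];  Q = [1, 3] / [2]
  Insert 8 (step 4): P = [3, 4, 8] / [9];  Q = [1, 3, 4] / [2]
  Insert 6 (step 5): P = [3, 4, 6] / [8] / [9];  Q = [1, 3, 4] / [2] / [5]
  Insert 5 (step 6): P = [3, 4, 5] / [6] / [8] / [9];  Q = [1, 3, 4] / [2] / [5] / [6]
  Insert 7 (step 7): P = [3, 4, 5, 7] / [6] / [8] / [9];  Q = [1, 3, 4, 7] / [2] / [5] / [6]
  Insert 2 (step 8): P = [2, 4, 5, 7] / [3] / [6] / [8] / [9];  Q = [1, 3, 4, 7] / [2] / [5] / [6] / [8]
  Insert 1 (step 9): P = [1, 4, 5, 7] / [2] / [3] / [6] / [8] / [9];  Q = [1, 3, 4, 7] / [2] / [5] / [6] / [8] / [9]
Final shape: (4, 1, 1, 1, 1, 1).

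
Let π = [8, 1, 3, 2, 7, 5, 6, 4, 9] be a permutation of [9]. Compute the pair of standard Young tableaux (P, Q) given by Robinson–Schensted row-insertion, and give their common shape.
P = [1, 2, 4, 6, 9] / [3, 5] / [7] / [8];  Q = [1, 3, 5, 7, 9] / [2, 6] / [4] / [8];  common shape = (5, 2, 1, 1)

Row-insert the values π_1, π_2, … into P one at a time, bumping the leftmost entry strictly greater than the inserted value down to the next row. The recording tableau Q records, in position (i, j), the step at which that cell was added to P.
  Insert 8 (step 1): P = [8];  Q = [1]
  Insert 1 (step 2): P = [1] / [8];  Q = [1] / [2]
  Insert 3 (step 3): P = [1, 3] / [8];  Q = [1, 3] / [2]
  Insert 2 (step 4): P = [1, 2] / [3] / [8];  Q = [1, 3] / [2] / [4]
  Insert 7 (step 5): P = [1, 2, 7] / [3] / [8];  Q = [1, 3, 5] / [2] / [4]
  Insert 5 (step 6): P = [1, 2, 5] / [3, 7] / [8];  Q = [1, 3, 5] / [2, 6] / [4]
  Insert 6 (step 7): P = [1, 2, 5, 6] / [3, 7] / [8];  Q = [1, 3, 5, 7] / [2, 6] / [4]
  Insert 4 (step 8): P = [1, 2, 4, 6] / [3, 5] / [7] / [8];  Q = [1, 3, 5, 7] / [2, 6] / [4] / [8]
  Insert 9 (step 9): P = [1, 2, 4, 6, 9] / [3, 5] / [7] / [8];  Q = [1, 3, 5, 7, 9] / [2, 6] / [4] / [8]
Final shape: (5, 2, 1, 1).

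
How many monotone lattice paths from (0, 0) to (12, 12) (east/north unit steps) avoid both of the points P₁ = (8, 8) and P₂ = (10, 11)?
Number of paths = 1131208

Inclusion–exclusion. Total paths: C(24, 12) = 2704156. Through P₁: C(16, 8)·C(8, 4) = 900900. Through P₂: C(21, 10)·C(3, 2) = 1058148. Since P₁ is strictly southwest of P₂, a monotone path through both must visit P₁ then P₂; paths through both = C(16, 8)·C(5, 2)·C(3, 2) = 386100. Avoid both = 2704156 − 900900 − 1058148 + 386100 = 1131208.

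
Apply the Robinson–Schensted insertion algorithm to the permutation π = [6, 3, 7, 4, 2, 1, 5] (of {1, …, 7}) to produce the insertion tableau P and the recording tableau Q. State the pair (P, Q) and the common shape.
P = [1, 4, 5] / [2, 7] / [3] / [6];  Q = [1, 3, 7] / [2, 4] / [5] / [6];  common shape = (3, 2, 1, 1)

Row-insert the values π_1, π_2, … into P one at a time, bumping the leftmost entry strictly greater than the inserted value down to the next row. The recording tableau Q records, in position (i, j), the step at which that cell was added to P.
  Insert 6 (step 1): P = [6];  Q = [1]
  Insert 3 (step 2): P = [3] / [6];  Q = [1] / [2]
  Insert 7 (step 3): P = [3, 7] / [6];  Q = [1, 3] / [2]
  Insert 4 (step 4): P = [3, 4] / [6, 7];  Q = [1, 3] / [2, 4]
  Insert 2 (step 5): P = [2, 4] / [3, 7] / [6];  Q = [1, 3] / [2, 4] / [5]
  Insert 1 (step 6): P = [1, 4] / [2, 7] / [3] / [6];  Q = [1, 3] / [2, 4] / [5] / [6]
  Insert 5 (step 7): P = [1, 4, 5] / [2, 7] / [3] / [6];  Q = [1, 3, 7] / [2, 4] / [5] / [6]
Final shape: (3, 2, 1, 1).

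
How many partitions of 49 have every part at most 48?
p(49, parts ≤ 48) = 173524

Use the recurrence p(n, m) = p(n, m−1) + p(n−m, m): either the largest part is < m (count p(n, m−1)) or the largest part is exactly m (remove one copy of m, count p(n−m, m)). With p(0, ·) = 1 this gives p(49, parts ≤ 48) = 173524. (By conjugating Young diagrams, this also counts partitions of 49 into at most 48 parts.)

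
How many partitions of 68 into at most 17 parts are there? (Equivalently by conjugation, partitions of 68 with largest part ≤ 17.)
p(68, parts ≤ 17) = 1887776

Use the recurrence p(n, m) = p(n, m−1) + p(n−m, m): either the largest part is < m (count p(n, m−1)) or the largest part is exactly m (remove one copy of m, count p(n−m, m)). With p(0, ·) = 1 this gives p(68, parts ≤ 17) = 1887776. (By conjugating Young diagrams, this also counts partitions of 68 into at most 17 parts.)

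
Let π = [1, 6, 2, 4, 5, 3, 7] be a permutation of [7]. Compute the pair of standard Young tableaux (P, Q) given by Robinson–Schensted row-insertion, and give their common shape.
P = [1, 2, 3, 5, 7] / [4] / [6];  Q = [1, 2, 4, 5, 7] / [3] / [6];  common shape = (5, 1, 1)

Row-insert the values π_1, π_2, … into P one at a time, bumping the leftmost entry strictly greater than the inserted value down to the next row. The recording tableau Q records, in position (i, j), the step at which that cell was added to P.
  Insert 1 (step 1): P = [1];  Q = [1]
  Insert 6 (step 2): P = [1, 6];  Q = [1, 2]
  Insert 2 (step 3): P = [1, 2] / [6];  Q = [1, 2] / [3]
  Insert 4 (step 4): P = [1, 2, 4] / [6];  Q = [1, 2, 4] / [3]
  Insert 5 (step 5): P = [1, 2, 4, 5] / [6];  Q = [1, 2, 4, 5] / [3]
  Insert 3 (step 6): P = [1, 2, 3, 5] / [4] / [6];  Q = [1, 2, 4, 5] / [3] / [6]
  Insert 7 (step 7): P = [1, 2, 3, 5, 7] / [4] / [6];  Q = [1, 2, 4, 5, 7] / [3] / [6]
Final shape: (5, 1, 1).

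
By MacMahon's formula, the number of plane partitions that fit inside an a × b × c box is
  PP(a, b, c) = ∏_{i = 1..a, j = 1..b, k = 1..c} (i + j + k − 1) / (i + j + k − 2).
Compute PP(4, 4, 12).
PP(4, 4, 12) = 19571505408

Evaluate the triple product over i = 1..4, j = 1..4, k = 1..12. The factors are (2/1) · (3/2) · (4/3) · (5/4) · (6/5) · (7/6) · (8/7) · (9/8) · … (192 factors total). The numerators and denominators telescope so the product is an integer; carrying out the multiplication exactly gives PP(4, 4, 12) = 19571505408.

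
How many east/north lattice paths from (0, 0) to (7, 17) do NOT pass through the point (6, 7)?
Number of paths = 327228

Total paths from (0, 0) to (7, 17): C(24, 7) = 346104. Paths through (6, 7): (paths (0, 0) → (6, 7)) × (paths (6, 7) → (7, 17)) = C(13, 6) · C(11, 1) = 1716 · 11 = 18876. Avoidance count = 346104 − 18876 = 327228.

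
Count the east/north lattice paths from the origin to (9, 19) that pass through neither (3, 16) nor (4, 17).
Number of paths = 6740517

Inclusion–exclusion. Total paths: C(28, 9) = 6906900. Through P₁: C(19, 3)·C(9, 6) = 81396. Through P₂: C(21, 4)·C(7, 5) = 125685. Since P₁ is strictly southwest of P₂, a monotone path through both must visit P₁ then P₂; paths through both = C(19, 3)·C(2, 1)·C(7, 5) = 40698. Avoid both = 6906900 − 81396 − 125685 + 40698 = 6740517.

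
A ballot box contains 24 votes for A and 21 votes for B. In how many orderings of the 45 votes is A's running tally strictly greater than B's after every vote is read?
Strict-lead orderings = 251577050010

Total orderings of the 45 votes with 24 for A: C(45, 24) = 3773655750150. By the Bertrand ballot formula (Cycle Lemma / reflection principle), the number of orderings in which A is strictly ahead of B throughout is (p − q)/(p + q) · C(p + q, p) = (24 − 21)/(24 + 21) · 3773655750150 = 251577050010.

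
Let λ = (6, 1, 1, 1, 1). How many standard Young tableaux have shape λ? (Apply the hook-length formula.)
# SYT of shape (6, 1, 1, 1, 1) = 126

Hook-length formula: f^λ = n! / Π hook(c), product over all cells c of the Young diagram. For λ = (6, 1, 1, 1, 1), n = 10 boxes. Hook lengths by row (left-to-right, top-to-bottom): [10, 5, 4, 3, 2, 1]; [4]; [3]; [2]; [1]. Product of hooks = 28800. So f^λ = 10! / 28800 = 3628800 / 28800 = 126.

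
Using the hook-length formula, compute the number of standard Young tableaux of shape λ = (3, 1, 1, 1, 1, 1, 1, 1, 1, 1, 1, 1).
# SYT of shape (3, 1, 1, 1, 1, 1, 1, 1, 1, 1, 1, 1) = 78

Hook-length formula: f^λ = n! / Π hook(c), product over all cells c of the Young diagram. For λ = (3, 1, 1, 1, 1, 1, 1, 1, 1, 1, 1, 1), n = 14 boxes. Hook lengths by row (left-to-right, top-to-bottom): [14, 2, 1]; [11]; [10]; [9]; [8]; [7]; [6]; [5]; [4]; [3]; [2]; [1]. Product of hooks = 1117670400. So f^λ = 14! / 1117670400 = 87178291200 / 1117670400 = 78.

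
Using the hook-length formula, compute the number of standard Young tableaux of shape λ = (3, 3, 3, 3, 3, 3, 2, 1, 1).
# SYT of shape (3, 3, 3, 3, 3, 3, 2, 1, 1) = 29099070

Hook-length formula: f^λ = n! / Π hook(c), product over all cells c of the Young diagram. For λ = (3, 3, 3, 3, 3, 3, 2, 1, 1), n = 22 boxes. Hook lengths by row (left-to-right, top-to-bottom): [11, 8, 6]; [10, 7, 5]; [9, 6, 4]; [8, 5, 3]; [7, 4, 2]; [6, 3, 1]; [4, 1]; [2]; [1]. Product of hooks = 38626689024000. So f^λ = 22! / 38626689024000 = 1124000727777607680000 / 38626689024000 = 29099070.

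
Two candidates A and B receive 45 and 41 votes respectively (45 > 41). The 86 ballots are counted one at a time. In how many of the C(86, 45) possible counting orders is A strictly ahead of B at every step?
Strict-lead orderings = 281593161182825989766640

Total orderings of the 86 votes with 45 for A: C(86, 45) = 6054252965430758779982760. By the Bertrand ballot formula (Cycle Lemma / reflection principle), the number of orderings in which A is strictly ahead of B throughout is (p − q)/(p + q) · C(p + q, p) = (45 − 41)/(45 + 41) · 6054252965430758779982760 = 281593161182825989766640.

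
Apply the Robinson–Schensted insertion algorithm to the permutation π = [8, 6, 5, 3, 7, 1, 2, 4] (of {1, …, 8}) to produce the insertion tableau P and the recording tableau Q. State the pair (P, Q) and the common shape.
P = [1, 2, 4] / [3, 7] / [5] / [6] / [8];  Q = [1, 5, 8] / [2, 7] / [3] / [4] / [6];  common shape = (3, 2, 1, 1, 1)

Row-insert the values π_1, π_2, … into P one at a time, bumping the leftmost entry strictly greater than the inserted value down to the next row. The recording tableau Q records, in position (i, j), the step at which that cell was added to P.
  Insert 8 (step 1): P = [8];  Q = [1]
  Insert 6 (step 2): P = [6] / [8];  Q = [1] / [2]
  Insert 5 (step 3): P = [5] / [6] / [8];  Q = [1] / [2] / [3]
  Insert 3 (step 4): P = [3] / [5] / [6] / [8];  Q = [1] / [2] / [3] / [4]
  Insert 7 (step 5): P = [3, 7] / [5] / [6] / [8];  Q = [1, 5] / [2] / [3] / [4]
  Insert 1 (step 6): P = [1, 7] / [3] / [5] / [6] / [8];  Q = [1, 5] / [2] / [3] / [4] / [6]
  Insert 2 (step 7): P = [1, 2] / [3, 7] / [5] / [6] / [8];  Q = [1, 5] / [2, 7] / [3] / [4] / [6]
  Insert 4 (step 8): P = [1, 2, 4] / [3, 7] / [5] / [6] / [8];  Q = [1, 5, 8] / [2, 7] / [3] / [4] / [6]
Final shape: (3, 2, 1, 1, 1).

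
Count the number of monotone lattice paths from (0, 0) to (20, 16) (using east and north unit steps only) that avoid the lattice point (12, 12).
Number of paths = 5969314890

Total paths from (0, 0) to (20, 16): C(36, 20) = 7307872110. Paths through (12, 12): (paths (0, 0) → (12, 12)) × (paths (12, 12) → (20, 16)) = C(24, 12) · C(12, 8) = 2704156 · 495 = 1338557220. Avoidance count = 7307872110 − 1338557220 = 5969314890.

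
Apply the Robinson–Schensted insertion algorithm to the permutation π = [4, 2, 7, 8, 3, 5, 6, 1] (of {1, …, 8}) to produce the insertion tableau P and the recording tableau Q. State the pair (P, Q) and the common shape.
P = [1, 3, 5, 6] / [2, 7, 8] / [4];  Q = [1, 3, 4, 7] / [2, 5, 6] / [8];  common shape = (4, 3, 1)

Row-insert the values π_1, π_2, … into P one at a time, bumping the leftmost entry strictly greater than the inserted value down to the next row. The recording tableau Q records, in position (i, j), the step at which that cell was added to P.
  Insert 4 (step 1): P = [4];  Q = [1]
  Insert 2 (step 2): P = [2] / [4];  Q = [1] / [2]
  Insert 7 (step 3): P = [2, 7] / [4];  Q = [1, 3] / [2]
  Insert 8 (step 4): P = [2, 7, 8] / [4];  Q = [1, 3, 4] / [2]
  Insert 3 (step 5): P = [2, 3, 8] / [4, 7];  Q = [1, 3, 4] / [2, 5]
  Insert 5 (step 6): P = [2, 3, 5] / [4, 7, 8];  Q = [1, 3, 4] / [2, 5, 6]
  Insert 6 (step 7): P = [2, 3, 5, 6] / [4, 7, 8];  Q = [1, 3, 4, 7] / [2, 5, 6]
  Insert 1 (step 8): P = [1, 3, 5, 6] / [2, 7, 8] / [4];  Q = [1, 3, 4, 7] / [2, 5, 6] / [8]
Final shape: (4, 3, 1).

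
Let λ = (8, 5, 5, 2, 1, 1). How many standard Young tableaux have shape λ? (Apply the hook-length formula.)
# SYT of shape (8, 5, 5, 2, 1, 1) = 1723560300

Hook-length formula: f^λ = n! / Π hook(c), product over all cells c of the Young diagram. For λ = (8, 5, 5, 2, 1, 1), n = 22 boxes. Hook lengths by row (left-to-right, top-to-bottom): [13, 10, 8, 7, 6, 3, 2, 1]; [9, 6, 4, 3, 2]; [8, 5, 3, 2, 1]; [4, 1]; [2]; [1]. Product of hooks = 652138905600. So f^λ = 22! / 652138905600 = 1124000727777607680000 / 652138905600 = 1723560300.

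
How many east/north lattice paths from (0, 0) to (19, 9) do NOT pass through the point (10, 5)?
Number of paths = 4759755

Total paths from (0, 0) to (19, 9): C(28, 19) = 6906900. Paths through (10, 5): (paths (0, 0) → (10, 5)) × (paths (10, 5) → (19, 9)) = C(15, 10) · C(13, 9) = 3003 · 715 = 2147145. Avoidance count = 6906900 − 2147145 = 4759755.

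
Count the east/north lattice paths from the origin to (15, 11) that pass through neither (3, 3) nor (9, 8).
Number of paths = 3940880

Inclusion–exclusion. Total paths: C(26, 15) = 7726160. Through P₁: C(6, 3)·C(20, 12) = 2519400. Through P₂: C(17, 9)·C(9, 6) = 2042040. Since P₁ is strictly southwest of P₂, a monotone path through both must visit P₁ then P₂; paths through both = C(6, 3)·C(11, 6)·C(9, 6) = 776160. Avoid both = 7726160 − 2519400 − 2042040 + 776160 = 3940880.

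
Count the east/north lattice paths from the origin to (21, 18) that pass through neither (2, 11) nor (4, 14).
Number of paths = 62294189790

Inclusion–exclusion. Total paths: C(39, 21) = 62359143990. Through P₁: C(13, 2)·C(26, 19) = 51308400. Through P₂: C(18, 4)·C(21, 17) = 18314100. Since P₁ is strictly southwest of P₂, a monotone path through both must visit P₁ then P₂; paths through both = C(13, 2)·C(5, 2)·C(21, 17) = 4668300. Avoid both = 62359143990 − 51308400 − 18314100 + 4668300 = 62294189790.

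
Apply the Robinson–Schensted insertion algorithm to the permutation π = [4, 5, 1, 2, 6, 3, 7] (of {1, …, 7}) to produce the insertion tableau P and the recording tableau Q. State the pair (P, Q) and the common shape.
P = [1, 2, 3, 7] / [4, 5, 6];  Q = [1, 2, 5, 7] / [3, 4, 6];  common shape = (4, 3)

Row-insert the values π_1, π_2, … into P one at a time, bumping the leftmost entry strictly greater than the inserted value down to the next row. The recording tableau Q records, in position (i, j), the step at which that cell was added to P.
  Insert 4 (step 1): P = [4];  Q = [1]
  Insert 5 (step 2): P = [4, 5];  Q = [1, 2]
  Insert 1 (step 3): P = [1, 5] / [4];  Q = [1, 2] / [3]
  Insert 2 (step 4): P = [1, 2] / [4, 5];  Q = [1, 2] / [3, 4]
  Insert 6 (step 5): P = [1, 2, 6] / [4, 5];  Q = [1, 2, 5] / [3, 4]
  Insert 3 (step 6): P = [1, 2, 3] / [4, 5, 6];  Q = [1, 2, 5] / [3, 4, 6]
  Insert 7 (step 7): P = [1, 2, 3, 7] / [4, 5, 6];  Q = [1, 2, 5, 7] / [3, 4, 6]
Final shape: (4, 3).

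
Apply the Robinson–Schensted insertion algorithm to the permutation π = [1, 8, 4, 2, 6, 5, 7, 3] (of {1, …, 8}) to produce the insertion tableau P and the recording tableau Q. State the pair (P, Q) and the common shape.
P = [1, 2, 3, 7] / [4, 5] / [6] / [8];  Q = [1, 2, 5, 7] / [3, 6] / [4] / [8];  common shape = (4, 2, 1, 1)

Row-insert the values π_1, π_2, … into P one at a time, bumping the leftmost entry strictly greater than the inserted value down to the next row. The recording tableau Q records, in position (i, j), the step at which that cell was added to P.
  Insert 1 (step 1): P = [1];  Q = [1]
  Insert 8 (step 2): P = [1, 8];  Q = [1, 2]
  Insert 4 (step 3): P = [1, 4] / [8];  Q = [1, 2] / [3]
  Insert 2 (step 4): P = [1, 2] / [4] / [8];  Q = [1, 2] / [3] / [4]
  Insert 6 (step 5): P = [1, 2, 6] / [4] / [8];  Q = [1, 2, 5] / [3] / [4]
  Insert 5 (step 6): P = [1, 2, 5] / [4, 6] / [8];  Q = [1, 2, 5] / [3, 6] / [4]
  Insert 7 (step 7): P = [1, 2, 5, 7] / [4, 6] / [8];  Q = [1, 2, 5, 7] / [3, 6] / [4]
  Insert 3 (step 8): P = [1, 2, 3, 7] / [4, 5] / [6] / [8];  Q = [1, 2, 5, 7] / [3, 6] / [4] / [8]
Final shape: (4, 2, 1, 1).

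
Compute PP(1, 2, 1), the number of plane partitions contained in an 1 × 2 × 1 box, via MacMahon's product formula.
PP(1, 2, 1) = 3

Evaluate the triple product over i = 1..1, j = 1..2, k = 1..1. The factors are (2/1) · (3/2). The numerators and denominators telescope so the product is an integer; carrying out the multiplication exactly gives PP(1, 2, 1) = 3.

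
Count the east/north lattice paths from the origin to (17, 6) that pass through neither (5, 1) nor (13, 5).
Number of paths = 35829

Inclusion–exclusion. Total paths: C(23, 17) = 100947. Through P₁: C(6, 5)·C(17, 12) = 37128. Through P₂: C(18, 13)·C(5, 4) = 42840. Since P₁ is strictly southwest of P₂, a monotone path through both must visit P₁ then P₂; paths through both = C(6, 5)·C(12, 8)·C(5, 4) = 14850. Avoid both = 100947 − 37128 − 42840 + 14850 = 35829.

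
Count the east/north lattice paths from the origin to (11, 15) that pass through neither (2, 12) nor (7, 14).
Number of paths = 7134295

Inclusion–exclusion. Total paths: C(26, 11) = 7726160. Through P₁: C(14, 2)·C(12, 9) = 20020. Through P₂: C(21, 7)·C(5, 4) = 581400. Since P₁ is strictly southwest of P₂, a monotone path through both must visit P₁ then P₂; paths through both = C(14, 2)·C(7, 5)·C(5, 4) = 9555. Avoid both = 7726160 − 20020 − 581400 + 9555 = 7134295.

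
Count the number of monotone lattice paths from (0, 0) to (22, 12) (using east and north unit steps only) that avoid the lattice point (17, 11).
Number of paths = 419508960

Total paths from (0, 0) to (22, 12): C(34, 22) = 548354040. Paths through (17, 11): (paths (0, 0) → (17, 11)) × (paths (17, 11) → (22, 12)) = C(28, 17) · C(6, 5) = 21474180 · 6 = 128845080. Avoidance count = 548354040 − 128845080 = 419508960.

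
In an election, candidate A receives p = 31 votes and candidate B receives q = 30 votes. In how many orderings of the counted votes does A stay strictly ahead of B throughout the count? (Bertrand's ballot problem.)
Strict-lead orderings = 3814986502092304

Total orderings of the 61 votes with 31 for A: C(61, 31) = 232714176627630544. By the Bertrand ballot formula (Cycle Lemma / reflection principle), the number of orderings in which A is strictly ahead of B throughout is (p − q)/(p + q) · C(p + q, p) = (31 − 30)/(31 + 30) · 232714176627630544 = 3814986502092304.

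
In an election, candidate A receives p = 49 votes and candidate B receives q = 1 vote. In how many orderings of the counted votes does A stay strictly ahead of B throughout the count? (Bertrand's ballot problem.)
Strict-lead orderings = 48

Total orderings of the 50 votes with 49 for A: C(50, 49) = 50. By the Bertrand ballot formula (Cycle Lemma / reflection principle), the number of orderings in which A is strictly ahead of B throughout is (p − q)/(p + q) · C(p + q, p) = (49 − 1)/(49 + 1) · 50 = 48.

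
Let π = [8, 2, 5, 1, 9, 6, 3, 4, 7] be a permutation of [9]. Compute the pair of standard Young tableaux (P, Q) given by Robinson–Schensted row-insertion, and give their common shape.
P = [1, 3, 4, 7] / [2, 5, 6] / [8, 9];  Q = [1, 3, 5, 9] / [2, 6, 8] / [4, 7];  common shape = (4, 3, 2)

Row-insert the values π_1, π_2, … into P one at a time, bumping the leftmost entry strictly greater than the inserted value down to the next row. The recording tableau Q records, in position (i, j), the step at which that cell was added to P.
  Insert 8 (step 1): P = [8];  Q = [1]
  Insert 2 (step 2): P = [2] / [8];  Q = [1] / [2]
  Insert 5 (step 3): P = [2, 5] / [8];  Q = [1, 3] / [2]
  Insert 1 (step 4): P = [1, 5] / [2] / [8];  Q = [1, 3] / [2] / [4]
  Insert 9 (step 5): P = [1, 5, 9] / [2] / [8];  Q = [1, 3, 5] / [2] / [4]
  Insert 6 (step 6): P = [1, 5, 6] / [2, 9] / [8];  Q = [1, 3, 5] / [2, 6] / [4]
  Insert 3 (step 7): P = [1, 3, 6] / [2, 5] / [8, 9];  Q = [1, 3, 5] / [2, 6] / [4, 7]
  Insert 4 (step 8): P = [1, 3, 4] / [2, 5, 6] / [8, 9];  Q = [1, 3, 5] / [2, 6, 8] / [4, 7]
  Insert 7 (step 9): P = [1, 3, 4, 7] / [2, 5, 6] / [8, 9];  Q = [1, 3, 5, 9] / [2, 6, 8] / [4, 7]
Final shape: (4, 3, 2).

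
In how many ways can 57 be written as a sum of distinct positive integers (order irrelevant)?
q(57) = 7917

A partition into distinct parts is a strictly decreasing sequence summing to n. The recurrence d(n, m) = d(n, m−1) + d(n−m, m−1) (use part m at most once) with q(n) = d(n, n) gives q(57) = 7917. (Euler's theorem: # distinct-part partitions = # odd-part partitions.)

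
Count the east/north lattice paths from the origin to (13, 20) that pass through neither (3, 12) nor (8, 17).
Number of paths = 499109310

Inclusion–exclusion. Total paths: C(33, 13) = 573166440. Through P₁: C(15, 3)·C(18, 10) = 19909890. Through P₂: C(25, 8)·C(8, 5) = 60568200. Since P₁ is strictly southwest of P₂, a monotone path through both must visit P₁ then P₂; paths through both = C(15, 3)·C(10, 5)·C(8, 5) = 6420960. Avoid both = 573166440 − 19909890 − 60568200 + 6420960 = 499109310.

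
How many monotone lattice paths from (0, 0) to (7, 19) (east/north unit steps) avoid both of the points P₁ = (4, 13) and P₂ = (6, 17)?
Number of paths = 262139

Inclusion–exclusion. Total paths: C(26, 7) = 657800. Through P₁: C(17, 4)·C(9, 3) = 199920. Through P₂: C(23, 6)·C(3, 1) = 302841. Since P₁ is strictly southwest of P₂, a monotone path through both must visit P₁ then P₂; paths through both = C(17, 4)·C(6, 2)·C(3, 1) = 107100. Avoid both = 657800 − 199920 − 302841 + 107100 = 262139.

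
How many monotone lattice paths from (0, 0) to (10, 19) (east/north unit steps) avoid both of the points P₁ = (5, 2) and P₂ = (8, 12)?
Number of paths = 15158292

Inclusion–exclusion. Total paths: C(29, 10) = 20030010. Through P₁: C(7, 5)·C(22, 5) = 553014. Through P₂: C(20, 8)·C(9, 2) = 4534920. Since P₁ is strictly southwest of P₂, a monotone path through both must visit P₁ then P₂; paths through both = C(7, 5)·C(13, 3)·C(9, 2) = 216216. Avoid both = 20030010 − 553014 − 4534920 + 216216 = 15158292.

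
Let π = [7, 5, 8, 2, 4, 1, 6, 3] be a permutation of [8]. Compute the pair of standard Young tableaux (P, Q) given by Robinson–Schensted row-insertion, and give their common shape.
P = [1, 3, 6] / [2, 4] / [5, 8] / [7];  Q = [1, 3, 7] / [2, 5] / [4, 8] / [6];  common shape = (3, 2, 2, 1)

Row-insert the values π_1, π_2, … into P one at a time, bumping the leftmost entry strictly greater than the inserted value down to the next row. The recording tableau Q records, in position (i, j), the step at which that cell was added to P.
  Insert 7 (step 1): P = [7];  Q = [1]
  Insert 5 (step 2): P = [5] / [7];  Q = [1] / [2]
  Insert 8 (step 3): P = [5, 8] / [7];  Q = [1, 3] / [2]
  Insert 2 (step 4): P = [2, 8] / [5] / [7];  Q = [1, 3] / [2] / [4]
  Insert 4 (step 5): P = [2, 4] / [5, 8] / [7];  Q = [1, 3] / [2, 5] / [4]
  Insert 1 (step 6): P = [1, 4] / [2, 8] / [5] / [7];  Q = [1, 3] / [2, 5] / [4] / [6]
  Insert 6 (step 7): P = [1, 4, 6] / [2, 8] / [5] / [7];  Q = [1, 3, 7] / [2, 5] / [4] / [6]
  Insert 3 (step 8): P = [1, 3, 6] / [2, 4] / [5, 8] / [7];  Q = [1, 3, 7] / [2, 5] / [4, 8] / [6]
Final shape: (3, 2, 2, 1).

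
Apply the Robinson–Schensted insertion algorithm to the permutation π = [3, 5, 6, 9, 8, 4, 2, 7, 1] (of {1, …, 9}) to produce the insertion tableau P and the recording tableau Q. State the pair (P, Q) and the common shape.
P = [1, 4, 6, 7] / [2, 8] / [3] / [5] / [9];  Q = [1, 2, 3, 4] / [5, 8] / [6] / [7] / [9];  common shape = (4, 2, 1, 1, 1)

Row-insert the values π_1, π_2, … into P one at a time, bumping the leftmost entry strictly greater than the inserted value down to the next row. The recording tableau Q records, in position (i, j), the step at which that cell was added to P.
  Insert 3 (step 1): P = [3];  Q = [1]
  Insert 5 (step 2): P = [3, 5];  Q = [1, 2]
  Insert 6 (step 3): P = [3, 5, 6];  Q = [1, 2, 3]
  Insert 9 (step 4): P = [3, 5, 6, 9];  Q = [1, 2, 3, 4]
  Insert 8 (step 5): P = [3, 5, 6, 8] / [9];  Q = [1, 2, 3, 4] / [5]
  Insert 4 (step 6): P = [3, 4, 6, 8] / [5] / [9];  Q = [1, 2, 3, 4] / [5] / [6]
  Insert 2 (step 7): P = [2, 4, 6, 8] / [3] / [5] / [9];  Q = [1, 2, 3, 4] / [5] / [6] / [7]
  Insert 7 (step 8): P = [2, 4, 6, 7] / [3, 8] / [5] / [9];  Q = [1, 2, 3, 4] / [5, 8] / [6] / [7]
  Insert 1 (step 9): P = [1, 4, 6, 7] / [2, 8] / [3] / [5] / [9];  Q = [1, 2, 3, 4] / [5, 8] / [6] / [7] / [9]
Final shape: (4, 2, 1, 1, 1).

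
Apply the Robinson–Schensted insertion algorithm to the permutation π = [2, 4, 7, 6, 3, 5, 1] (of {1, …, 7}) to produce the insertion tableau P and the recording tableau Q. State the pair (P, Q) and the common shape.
P = [1, 3, 5] / [2, 6] / [4] / [7];  Q = [1, 2, 3] / [4, 6] / [5] / [7];  common shape = (3, 2, 1, 1)

Row-insert the values π_1, π_2, … into P one at a time, bumping the leftmost entry strictly greater than the inserted value down to the next row. The recording tableau Q records, in position (i, j), the step at which that cell was added to P.
  Insert 2 (step 1): P = [2];  Q = [1]
  Insert 4 (step 2): P = [2, 4];  Q = [1, 2]
  Insert 7 (step 3): P = [2, 4, 7];  Q = [1, 2, 3]
  Insert 6 (step 4): P = [2, 4, 6] / [7];  Q = [1, 2, 3] / [4]
  Insert 3 (step 5): P = [2, 3, 6] / [4] / [7];  Q = [1, 2, 3] / [4] / [5]
  Insert 5 (step 6): P = [2, 3, 5] / [4, 6] / [7];  Q = [1, 2, 3] / [4, 6] / [5]
  Insert 1 (step 7): P = [1, 3, 5] / [2, 6] / [4] / [7];  Q = [1, 2, 3] / [4, 6] / [5] / [7]
Final shape: (3, 2, 1, 1).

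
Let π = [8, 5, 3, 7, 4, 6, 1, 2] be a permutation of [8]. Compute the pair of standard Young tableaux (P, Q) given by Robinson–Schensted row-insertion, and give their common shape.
P = [1, 2, 6] / [3, 4] / [5, 7] / [8];  Q = [1, 4, 6] / [2, 5] / [3, 8] / [7];  common shape = (3, 2, 2, 1)

Row-insert the values π_1, π_2, … into P one at a time, bumping the leftmost entry strictly greater than the inserted value down to the next row. The recording tableau Q records, in position (i, j), the step at which that cell was added to P.
  Insert 8 (step 1): P = [8];  Q = [1]
  Insert 5 (step 2): P = [5] / [8];  Q = [1] / [2]
  Insert 3 (step 3): P = [3] / [5] / [8];  Q = [1] / [2] / [3]
  Insert 7 (step 4): P = [3, 7] / [5] / [8];  Q = [1, 4] / [2] / [3]
  Insert 4 (step 5): P = [3, 4] / [5, 7] / [8];  Q = [1, 4] / [2, 5] / [3]
  Insert 6 (step 6): P = [3, 4, 6] / [5, 7] / [8];  Q = [1, 4, 6] / [2, 5] / [3]
  Insert 1 (step 7): P = [1, 4, 6] / [3, 7] / [5] / [8];  Q = [1, 4, 6] / [2, 5] / [3] / [7]
  Insert 2 (step 8): P = [1, 2, 6] / [3, 4] / [5, 7] / [8];  Q = [1, 4, 6] / [2, 5] / [3, 8] / [7]
Final shape: (3, 2, 2, 1).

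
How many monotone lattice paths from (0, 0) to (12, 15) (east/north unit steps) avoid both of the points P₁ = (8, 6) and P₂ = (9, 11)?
Number of paths = 9988745

Inclusion–exclusion. Total paths: C(27, 12) = 17383860. Through P₁: C(14, 8)·C(13, 4) = 2147145. Through P₂: C(20, 9)·C(7, 3) = 5878600. Since P₁ is strictly southwest of P₂, a monotone path through both must visit P₁ then P₂; paths through both = C(14, 8)·C(6, 1)·C(7, 3) = 630630. Avoid both = 17383860 − 2147145 − 5878600 + 630630 = 9988745.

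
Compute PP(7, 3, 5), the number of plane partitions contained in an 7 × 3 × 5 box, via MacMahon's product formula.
PP(7, 3, 5) = 16195608

Evaluate the triple product over i = 1..7, j = 1..3, k = 1..5. The factors are (2/1) · (3/2) · (4/3) · (5/4) · (6/5) · (3/2) · (4/3) · (5/4) · … (105 factors total). The numerators and denominators telescope so the product is an integer; carrying out the multiplication exactly gives PP(7, 3, 5) = 16195608.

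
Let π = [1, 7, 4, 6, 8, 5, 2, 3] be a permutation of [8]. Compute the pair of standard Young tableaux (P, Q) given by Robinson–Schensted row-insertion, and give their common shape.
P = [1, 2, 3, 8] / [4, 5] / [6] / [7];  Q = [1, 2, 4, 5] / [3, 8] / [6] / [7];  common shape = (4, 2, 1, 1)

Row-insert the values π_1, π_2, … into P one at a time, bumping the leftmost entry strictly greater than the inserted value down to the next row. The recording tableau Q records, in position (i, j), the step at which that cell was added to P.
  Insert 1 (step 1): P = [1];  Q = [1]
  Insert 7 (step 2): P = [1, 7];  Q = [1, 2]
  Insert 4 (step 3): P = [1, 4] / [7];  Q = [1, 2] / [3]
  Insert 6 (step 4): P = [1, 4, 6] / [7];  Q = [1, 2, 4] / [3]
  Insert 8 (step 5): P = [1, 4, 6, 8] / [7];  Q = [1, 2, 4, 5] / [3]
  Insert 5 (step 6): P = [1, 4, 5, 8] / [6] / [7];  Q = [1, 2, 4, 5] / [3] / [6]
  Insert 2 (step 7): P = [1, 2, 5, 8] / [4] / [6] / [7];  Q = [1, 2, 4, 5] / [3] / [6] / [7]
  Insert 3 (step 8): P = [1, 2, 3, 8] / [4, 5] / [6] / [7];  Q = [1, 2, 4, 5] / [3, 8] / [6] / [7]
Final shape: (4, 2, 1, 1).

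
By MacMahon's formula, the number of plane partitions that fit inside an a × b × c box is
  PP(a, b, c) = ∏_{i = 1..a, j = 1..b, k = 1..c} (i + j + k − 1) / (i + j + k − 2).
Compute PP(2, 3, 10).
PP(2, 3, 10) = 26026

Evaluate the triple product over i = 1..2, j = 1..3, k = 1..10. The factors are (2/1) · (3/2) · (4/3) · (5/4) · (6/5) · (7/6) · (8/7) · (9/8) · … (60 factors total). The numerators and denominators telescope so the product is an integer; carrying out the multiplication exactly gives PP(2, 3, 10) = 26026.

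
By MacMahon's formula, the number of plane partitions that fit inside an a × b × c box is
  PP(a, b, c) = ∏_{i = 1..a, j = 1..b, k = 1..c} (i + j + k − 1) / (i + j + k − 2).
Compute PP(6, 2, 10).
PP(6, 2, 10) = 14158144

Evaluate the triple product over i = 1..6, j = 1..2, k = 1..10. The factors are (2/1) · (3/2) · (4/3) · (5/4) · (6/5) · (7/6) · (8/7) · (9/8) · … (120 factors total). The numerators and denominators telescope so the product is an integer; carrying out the multiplication exactly gives PP(6, 2, 10) = 14158144.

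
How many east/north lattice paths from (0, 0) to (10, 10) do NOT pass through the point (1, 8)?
Number of paths = 184261

Total paths from (0, 0) to (10, 10): C(20, 10) = 184756. Paths through (1, 8): (paths (0, 0) → (1, 8)) × (paths (1, 8) → (10, 10)) = C(9, 1) · C(11, 9) = 9 · 55 = 495. Avoidance count = 184756 − 495 = 184261.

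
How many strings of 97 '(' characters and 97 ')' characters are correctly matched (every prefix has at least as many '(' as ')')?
C_97 = 14657929356129575437016877846657032761712954950899755100

These balanced parentheses are counted by the Catalan number C_n = (1/(n + 1)) · C(2n, n). For n = 97: C_97 = (1/98) · C(194, 97) = 1436477076900698392827654028972389210647869585188175999800/98 = 14657929356129575437016877846657032761712954950899755100.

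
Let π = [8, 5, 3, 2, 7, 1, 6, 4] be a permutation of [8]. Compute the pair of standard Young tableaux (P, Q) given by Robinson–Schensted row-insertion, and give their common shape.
P = [1, 4] / [2, 6] / [3, 7] / [5] / [8];  Q = [1, 5] / [2, 7] / [3, 8] / [4] / [6];  common shape = (2, 2, 2, 1, 1)

Row-insert the values π_1, π_2, … into P one at a time, bumping the leftmost entry strictly greater than the inserted value down to the next row. The recording tableau Q records, in position (i, j), the step at which that cell was added to P.
  Insert 8 (step 1): P = [8];  Q = [1]
  Insert 5 (step 2): P = [5] / [8];  Q = [1] / [2]
  Insert 3 (step 3): P = [3] / [5] / [8];  Q = [1] / [2] / [3]
  Insert 2 (step 4): P = [2] / [3] / [5] / [8];  Q = [1] / [2] / [3] / [4]
  Insert 7 (step 5): P = [2, 7] / [3] / [5] / [8];  Q = [1, 5] / [2] / [3] / [4]
  Insert 1 (step 6): P = [1, 7] / [2] / [3] / [5] / [8];  Q = [1, 5] / [2] / [3] / [4] / [6]
  Insert 6 (step 7): P = [1, 6] / [2, 7] / [3] / [5] / [8];  Q = [1, 5] / [2, 7] / [3] / [4] / [6]
  Insert 4 (step 8): P = [1, 4] / [2, 6] / [3, 7] / [5] / [8];  Q = [1, 5] / [2, 7] / [3, 8] / [4] / [6]
Final shape: (2, 2, 2, 1, 1).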